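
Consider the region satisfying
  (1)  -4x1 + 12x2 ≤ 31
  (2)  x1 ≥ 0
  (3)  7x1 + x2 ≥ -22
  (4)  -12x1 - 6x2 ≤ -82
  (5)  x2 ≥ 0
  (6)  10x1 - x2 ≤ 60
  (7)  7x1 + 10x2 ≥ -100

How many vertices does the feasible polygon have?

3

Intersecting each pair of boundary lines and keeping only the points that satisfy every inequality leaves:
  (19/4, 25/6)
  (751/116, 275/58)
  (221/36, 25/18)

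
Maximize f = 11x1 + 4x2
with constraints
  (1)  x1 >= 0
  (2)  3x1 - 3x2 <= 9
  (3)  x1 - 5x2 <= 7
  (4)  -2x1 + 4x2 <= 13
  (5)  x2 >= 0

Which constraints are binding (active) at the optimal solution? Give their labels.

Extreme points and f = 11x1 + 4x2:
  (0, 13/4) → f = 13
  (0, 0) → f = 0
  (25/2, 19/2) → f = 351/2
  (3, 0) → f = 33

The maximum is at (25/2, 19/2). Substituting into each constraint, equality holds for (2) and (4); the remaining constraints have slack.

(2) and (4)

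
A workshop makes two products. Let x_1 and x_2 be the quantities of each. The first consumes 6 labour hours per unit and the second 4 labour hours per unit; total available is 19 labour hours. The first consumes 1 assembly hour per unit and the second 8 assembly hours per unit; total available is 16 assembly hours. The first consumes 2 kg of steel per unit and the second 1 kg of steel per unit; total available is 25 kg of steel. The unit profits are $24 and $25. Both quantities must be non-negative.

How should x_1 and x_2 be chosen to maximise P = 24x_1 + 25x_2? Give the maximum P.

Vertices and P = 24x_1 + 25x_2:
  (0, 0) → P = 0
  (0, 2) → P = 50
  (19/6, 0) → P = 76
  (2, 7/4) → P = 367/4

x_1 = 2, x_2 = 7/4, maximum P = 367/4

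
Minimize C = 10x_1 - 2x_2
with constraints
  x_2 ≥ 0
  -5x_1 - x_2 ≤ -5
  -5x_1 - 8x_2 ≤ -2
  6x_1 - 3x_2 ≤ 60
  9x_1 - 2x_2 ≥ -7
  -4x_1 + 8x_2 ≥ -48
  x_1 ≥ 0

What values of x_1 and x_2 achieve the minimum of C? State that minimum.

Feasible corners and C = 10x_1 - 2x_2:
  (1, 0) → C = 10
  (10, 0) → C = 100
  (3/19, 80/19) → C = -130/19
The feasible region is unbounded (it extends along (2, 9), (1, 2)), but C strictly increases along every unbounded feasible direction, so there is no improving ray and the minimum is attained at a vertex.

The binding constraints are -5x_1 - x_2 = -5 and 9x_1 - 2x_2 = -7.
Solving simultaneously gives x_1 = 3/19, x_2 = 80/19.

x_1 = 3/19, x_2 = 80/19, minimum C = -130/19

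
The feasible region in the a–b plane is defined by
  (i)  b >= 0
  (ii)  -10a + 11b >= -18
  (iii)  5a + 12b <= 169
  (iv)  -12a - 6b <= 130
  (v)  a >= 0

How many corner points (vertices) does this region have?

Of the 10 pairwise boundary intersections, those satisfying every inequality are:
  (9/5, 0)
  (0, 0)
  (83/7, 64/7)
  (0, 169/12)

4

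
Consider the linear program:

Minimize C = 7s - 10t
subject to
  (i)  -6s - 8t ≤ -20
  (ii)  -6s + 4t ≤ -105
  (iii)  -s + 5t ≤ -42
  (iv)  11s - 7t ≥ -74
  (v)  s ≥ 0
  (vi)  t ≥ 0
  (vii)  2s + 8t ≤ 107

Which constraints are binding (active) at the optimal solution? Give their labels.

Feasible corners and C = 7s - 10t:
  (42, 0) → C = 294
  (871/18, 23/18) → C = 5867/18
  (107/2, 0) → C = 749/2

The minimum is at (42, 0). Substituting into each constraint, equality holds for (iii) and (vi); the remaining constraints have slack.

(iii) and (vi)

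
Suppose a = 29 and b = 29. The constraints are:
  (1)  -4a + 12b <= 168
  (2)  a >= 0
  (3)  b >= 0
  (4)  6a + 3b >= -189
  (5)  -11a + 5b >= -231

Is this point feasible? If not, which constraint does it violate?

Constraint (1): -4a + 12b = 232, which is not ≤ 168. All other constraints are satisfied.

not feasible — violates (1)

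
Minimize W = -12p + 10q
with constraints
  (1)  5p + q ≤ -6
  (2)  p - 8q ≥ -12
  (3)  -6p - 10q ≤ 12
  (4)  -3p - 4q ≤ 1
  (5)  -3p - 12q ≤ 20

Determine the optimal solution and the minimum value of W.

p = -23/17, q = 13/17, minimum W = 406/17

Corner points and W = -12p + 10q:
  (-60/41, 54/41) → W = 1260/41
  (-23/17, 13/17) → W = 406/17
  (-2, 5/4) → W = 73/2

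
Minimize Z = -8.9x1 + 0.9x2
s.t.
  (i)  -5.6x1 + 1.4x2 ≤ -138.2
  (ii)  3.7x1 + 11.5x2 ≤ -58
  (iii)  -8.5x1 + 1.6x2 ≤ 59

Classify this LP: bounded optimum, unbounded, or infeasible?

unbounded

From the feasible point (75405/3479, -41807/3479), moving in the direction (11.5, -3.7) keeps every constraint satisfied while Z decreases without bound.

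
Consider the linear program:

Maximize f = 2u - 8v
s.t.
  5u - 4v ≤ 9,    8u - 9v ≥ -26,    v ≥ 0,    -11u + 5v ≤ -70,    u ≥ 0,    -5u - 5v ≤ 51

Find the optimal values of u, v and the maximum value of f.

u = 235/19, v = 251/19, maximum f = -1538/19

Extreme points and f = 2u - 8v:
  (185/13, 202/13) → f = -1246/13
  (235/19, 251/19) → f = -1538/19
  (760/59, 846/59) → f = -5248/59

The binding constraints are 5u - 4v = 9 and -11u + 5v = -70.
Solving simultaneously gives u = 235/19, v = 251/19.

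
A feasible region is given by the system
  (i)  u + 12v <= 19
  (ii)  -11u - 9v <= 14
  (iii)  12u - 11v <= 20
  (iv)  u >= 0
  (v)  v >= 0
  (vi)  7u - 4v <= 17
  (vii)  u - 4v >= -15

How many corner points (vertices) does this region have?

4

Intersecting each pair of boundary lines and keeping only the points that satisfy every inequality leaves:
  (449/155, 208/155)
  (0, 19/12)
  (5/3, 0)
  (0, 0)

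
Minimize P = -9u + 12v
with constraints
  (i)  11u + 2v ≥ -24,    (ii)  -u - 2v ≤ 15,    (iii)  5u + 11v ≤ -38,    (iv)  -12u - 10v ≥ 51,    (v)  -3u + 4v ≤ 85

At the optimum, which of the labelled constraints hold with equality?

(ii) and (iv)

Feasible corners and P = -9u + 12v:
  (-9/10, -141/20) → P = -153/2
  (-69/43, -273/86) → P = -1017/43
  (24/7, -129/14) → P = -990/7

The minimum is at (24/7, -129/14). Substituting into each constraint, equality holds for (ii) and (iv); the remaining constraints have slack.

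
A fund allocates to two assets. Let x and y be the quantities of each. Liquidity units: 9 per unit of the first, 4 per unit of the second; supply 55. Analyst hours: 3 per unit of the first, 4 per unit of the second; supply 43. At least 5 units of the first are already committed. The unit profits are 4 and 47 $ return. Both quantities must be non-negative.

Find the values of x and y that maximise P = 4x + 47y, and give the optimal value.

Corner points and P = 4x + 47y:
  (55/9, 0) → P = 220/9
  (5, 0) → P = 20
  (5, 5/2) → P = 275/2

At the optimal vertex, 9x + 4y = 55 and x = 5.
Solving simultaneously gives x = 5, y = 5/2.

x = 5, y = 5/2, maximum P = 275/2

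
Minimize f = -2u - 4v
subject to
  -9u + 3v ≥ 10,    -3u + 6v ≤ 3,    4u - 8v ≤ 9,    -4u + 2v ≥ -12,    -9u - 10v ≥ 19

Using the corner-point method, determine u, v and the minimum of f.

Extreme points and f = -2u - 4v:
  (-107/60, -121/60) → f = 349/30
  (-157/117, -9/13) → f = 638/117
  (-12/7, -5/14) → f = 34/7
The feasible region is unbounded (it extends along (-2, -1)), but f strictly increases along every unbounded feasible direction, so there is no improving ray and the minimum is attained at a vertex.

u = -12/7, v = -5/14, minimum f = 34/7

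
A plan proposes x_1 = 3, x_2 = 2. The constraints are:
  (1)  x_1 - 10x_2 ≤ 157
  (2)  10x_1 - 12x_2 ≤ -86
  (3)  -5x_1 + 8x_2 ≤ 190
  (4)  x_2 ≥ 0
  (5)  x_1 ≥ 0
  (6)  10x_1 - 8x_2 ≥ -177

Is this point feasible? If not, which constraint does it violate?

not feasible — violates (2)

Constraint (2): 10x_1 - 12x_2 = 6, which is not ≤ -86. All other constraints are satisfied.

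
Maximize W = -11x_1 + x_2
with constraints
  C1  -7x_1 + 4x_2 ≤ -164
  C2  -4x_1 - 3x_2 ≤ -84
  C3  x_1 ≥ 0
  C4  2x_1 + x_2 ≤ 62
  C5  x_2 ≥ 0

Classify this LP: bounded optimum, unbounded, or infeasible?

Corner points and W = -11x_1 + x_2:
  (412/15, 106/15) → W = -4426/15
  (164/7, 0) → W = -1804/7
  (31, 0) → W = -341
The feasible region has finitely many vertices and no improving ray; the maximum is -1804/7 at (164/7, 0).

bounded optimum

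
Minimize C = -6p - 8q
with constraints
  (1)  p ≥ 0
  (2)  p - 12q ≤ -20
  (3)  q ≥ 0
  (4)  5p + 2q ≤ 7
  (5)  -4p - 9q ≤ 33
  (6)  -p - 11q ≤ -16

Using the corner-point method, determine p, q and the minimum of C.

Extreme points and C = -6p - 8q:
  (0, 5/3) → C = -40/3
  (0, 7/2) → C = -28
  (22/31, 107/62) → C = -560/31

p = 0, q = 7/2, minimum C = -28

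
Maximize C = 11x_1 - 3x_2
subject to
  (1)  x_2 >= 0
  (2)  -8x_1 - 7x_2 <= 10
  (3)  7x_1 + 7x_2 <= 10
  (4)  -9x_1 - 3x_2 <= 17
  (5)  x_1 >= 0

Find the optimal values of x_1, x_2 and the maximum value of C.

x_1 = 10/7, x_2 = 0, maximum C = 110/7

Corner points and C = 11x_1 - 3x_2:
  (10/7, 0) → C = 110/7
  (0, 0) → C = 0
  (0, 10/7) → C = -30/7

The binding constraints are x_2 = 0 and 7x_1 + 7x_2 = 10.
Solving simultaneously gives x_1 = 10/7, x_2 = 0.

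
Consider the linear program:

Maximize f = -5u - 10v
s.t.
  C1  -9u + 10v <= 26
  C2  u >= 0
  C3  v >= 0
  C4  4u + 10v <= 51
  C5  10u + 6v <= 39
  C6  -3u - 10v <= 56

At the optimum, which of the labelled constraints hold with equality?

Corner points and f = -5u - 10v:
  (0, 13/5) → f = -26
  (117/77, 611/154) → f = -520/11
  (0, 0) → f = 0
  (39/10, 0) → f = -39/2

The maximum is at (0, 0). Substituting into each constraint, equality holds for C2 and C3; the remaining constraints have slack.

C2 and C3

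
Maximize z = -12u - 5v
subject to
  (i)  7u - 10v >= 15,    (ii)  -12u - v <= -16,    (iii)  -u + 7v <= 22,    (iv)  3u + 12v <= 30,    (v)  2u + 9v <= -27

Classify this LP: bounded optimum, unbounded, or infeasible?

unbounded

From the feasible point (171/106, -178/53), moving in the direction (1, -12) keeps every constraint satisfied while z increases without bound.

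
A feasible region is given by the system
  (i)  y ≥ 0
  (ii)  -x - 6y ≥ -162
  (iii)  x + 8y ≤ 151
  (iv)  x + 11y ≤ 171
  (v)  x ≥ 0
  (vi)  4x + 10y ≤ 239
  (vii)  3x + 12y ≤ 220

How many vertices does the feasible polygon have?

5

Intersecting each pair of boundary lines and keeping only the points that satisfy every inequality leaves:
  (0, 0)
  (239/4, 0)
  (0, 171/11)
  (368/21, 293/21)
  (334/9, 163/18)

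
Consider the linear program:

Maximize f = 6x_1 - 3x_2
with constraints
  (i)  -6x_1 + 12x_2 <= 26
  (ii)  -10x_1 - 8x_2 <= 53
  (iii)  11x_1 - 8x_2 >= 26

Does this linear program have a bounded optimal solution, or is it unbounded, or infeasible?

From the feasible point (130/21, 221/42), moving in the direction (8, -10) keeps every constraint satisfied while f increases without bound.

unbounded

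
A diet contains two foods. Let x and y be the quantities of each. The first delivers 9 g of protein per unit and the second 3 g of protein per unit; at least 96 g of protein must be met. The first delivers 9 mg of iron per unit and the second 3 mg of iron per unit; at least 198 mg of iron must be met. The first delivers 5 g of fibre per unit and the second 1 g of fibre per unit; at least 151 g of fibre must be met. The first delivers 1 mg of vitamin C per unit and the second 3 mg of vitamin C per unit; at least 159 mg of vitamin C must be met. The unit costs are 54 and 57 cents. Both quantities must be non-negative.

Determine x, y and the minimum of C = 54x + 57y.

Corner points and C = 54x + 57y:
  (0, 151) → C = 8607
  (159, 0) → C = 8586
  (21, 46) → C = 3756
The feasible region is unbounded (it extends along (0, 1), (1, 0)), but C strictly increases along every unbounded feasible direction, so there is no improving ray and the minimum is attained at a vertex.

The binding constraints are 5x + y = 151 and x + 3y = 159.
Solving simultaneously gives x = 21, y = 46.

x = 21, y = 46, minimum C = 3756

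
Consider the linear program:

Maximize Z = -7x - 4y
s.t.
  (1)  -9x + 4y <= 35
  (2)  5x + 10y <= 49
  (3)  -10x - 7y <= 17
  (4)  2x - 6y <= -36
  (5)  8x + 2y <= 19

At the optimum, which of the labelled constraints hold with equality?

(1) and (4)

Corner points and Z = -7x - 4y:
  (-7/5, 28/5) → Z = -63/5
  (-33/23, 127/23) → Z = -277/23
  (-33/25, 139/25) → Z = -13

The maximum is at (-33/23, 127/23). Substituting into each constraint, equality holds for (1) and (4); the remaining constraints have slack.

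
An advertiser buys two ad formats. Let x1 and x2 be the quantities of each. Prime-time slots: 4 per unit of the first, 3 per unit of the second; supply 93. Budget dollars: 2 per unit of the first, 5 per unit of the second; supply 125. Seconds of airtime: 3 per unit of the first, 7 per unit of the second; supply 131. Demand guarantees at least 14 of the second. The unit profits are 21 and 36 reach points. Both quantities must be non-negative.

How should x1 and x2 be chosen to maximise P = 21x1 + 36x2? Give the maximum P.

x1 = 11, x2 = 14, maximum P = 735

The optimum lies where 3x1 + 7x2 = 131 and x2 = 14.
Solving simultaneously gives x1 = 11, x2 = 14.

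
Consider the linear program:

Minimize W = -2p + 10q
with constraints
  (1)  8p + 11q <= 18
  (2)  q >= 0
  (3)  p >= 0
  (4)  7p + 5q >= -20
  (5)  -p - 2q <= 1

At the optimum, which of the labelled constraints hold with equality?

Vertices and W = -2p + 10q:
  (9/4, 0) → W = -9/2
  (0, 18/11) → W = 180/11
  (0, 0) → W = 0

The minimum is at (9/4, 0). Substituting into each constraint, equality holds for (1) and (2); the remaining constraints have slack.

(1) and (2)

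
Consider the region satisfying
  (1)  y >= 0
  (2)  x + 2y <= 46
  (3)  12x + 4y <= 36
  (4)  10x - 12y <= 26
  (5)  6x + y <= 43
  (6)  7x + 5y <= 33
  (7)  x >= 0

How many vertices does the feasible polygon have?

Of the 21 pairwise boundary intersections, those satisfying every inequality are:
  (13/5, 0)
  (0, 0)
  (67/23, 6/23)
  (3/2, 9/2)
  (0, 33/5)

5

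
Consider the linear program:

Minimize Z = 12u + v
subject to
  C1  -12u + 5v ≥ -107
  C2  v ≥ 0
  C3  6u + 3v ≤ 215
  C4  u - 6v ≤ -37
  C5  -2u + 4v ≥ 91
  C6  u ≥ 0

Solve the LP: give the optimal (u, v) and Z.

u = 0, v = 91/4, minimum Z = 91/4

Corner points and Z = 12u + v:
  (587/30, 488/15) → Z = 802/3
  (0, 215/3) → Z = 215/3
  (0, 91/4) → Z = 91/4

At the optimal vertex, -2u + 4v = 91 and u = 0.
Solving simultaneously gives u = 0, v = 91/4.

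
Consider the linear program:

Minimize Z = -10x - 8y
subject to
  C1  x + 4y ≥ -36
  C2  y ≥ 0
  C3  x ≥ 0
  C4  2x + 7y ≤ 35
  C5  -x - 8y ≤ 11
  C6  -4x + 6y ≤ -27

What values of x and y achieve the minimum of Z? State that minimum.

x = 35/2, y = 0, minimum Z = -175

Vertices and Z = -10x - 8y:
  (35/2, 0) → Z = -175
  (27/4, 0) → Z = -135/2
  (399/40, 43/20) → Z = -2339/20

At the optimal vertex, y = 0 and 2x + 7y = 35.
Solving simultaneously gives x = 35/2, y = 0.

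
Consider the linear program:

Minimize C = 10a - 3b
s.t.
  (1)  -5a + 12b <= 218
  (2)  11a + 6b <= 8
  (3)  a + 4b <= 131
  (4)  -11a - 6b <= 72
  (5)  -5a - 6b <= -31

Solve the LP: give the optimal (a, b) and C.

Feasible corners and C = 10a - 3b:
  (-202/27, 1219/81) → C = -3239/27
  (-52/5, 83/6) → C = -291/2
  (-23/6, 301/36) → C = -761/12

At the optimal vertex, -5a + 12b = 218 and -5a - 6b = -31.
Solving simultaneously gives a = -52/5, b = 83/6.

a = -52/5, b = 83/6, minimum C = -291/2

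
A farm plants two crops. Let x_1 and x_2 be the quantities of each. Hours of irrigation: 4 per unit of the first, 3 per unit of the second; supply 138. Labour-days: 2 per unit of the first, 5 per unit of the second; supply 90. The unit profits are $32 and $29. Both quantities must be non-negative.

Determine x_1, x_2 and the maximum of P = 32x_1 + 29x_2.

Extreme points and P = 32x_1 + 29x_2:
  (0, 0) → P = 0
  (0, 18) → P = 522
  (69/2, 0) → P = 1104
  (30, 6) → P = 1134

The optimum lies where 4x_1 + 3x_2 = 138 and 2x_1 + 5x_2 = 90.
Solving simultaneously gives x_1 = 30, x_2 = 6.

x_1 = 30, x_2 = 6, maximum P = 1134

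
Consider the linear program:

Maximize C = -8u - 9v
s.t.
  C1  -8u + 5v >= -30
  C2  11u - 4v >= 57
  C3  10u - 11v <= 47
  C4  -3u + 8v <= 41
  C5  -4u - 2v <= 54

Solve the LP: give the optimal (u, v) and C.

Vertices and C = -8u - 9v:
  (165/23, 126/23) → C = -2454/23
  (445/49, 418/49) → C = -1046/7
  (155/19, 311/38) → C = -5279/38

The optimum lies where -8u + 5v = -30 and 11u - 4v = 57.
Solving simultaneously gives u = 165/23, v = 126/23.

u = 165/23, v = 126/23, maximum C = -2454/23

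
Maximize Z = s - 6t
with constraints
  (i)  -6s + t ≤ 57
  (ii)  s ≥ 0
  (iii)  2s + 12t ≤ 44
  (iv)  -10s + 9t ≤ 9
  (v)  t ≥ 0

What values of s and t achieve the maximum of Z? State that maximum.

Corner points and Z = s - 6t:
  (0, 1) → Z = -6
  (0, 0) → Z = 0
  (48/23, 229/69) → Z = -410/23
  (22, 0) → Z = 22

At the optimal vertex, 2s + 12t = 44 and t = 0.
Solving simultaneously gives s = 22, t = 0.

s = 22, t = 0, maximum Z = 22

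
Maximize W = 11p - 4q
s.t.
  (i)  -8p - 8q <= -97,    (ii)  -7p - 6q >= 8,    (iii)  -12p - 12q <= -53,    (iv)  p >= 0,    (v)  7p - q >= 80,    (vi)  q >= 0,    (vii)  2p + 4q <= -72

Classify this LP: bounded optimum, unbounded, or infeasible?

The boundaries q = 0 and 2p + 4q = -72 meet at (-36, 0), but that point violates -8p - 8q ≤ -97. Every candidate vertex is excluded by some other constraint, so the feasible region is empty.

infeasible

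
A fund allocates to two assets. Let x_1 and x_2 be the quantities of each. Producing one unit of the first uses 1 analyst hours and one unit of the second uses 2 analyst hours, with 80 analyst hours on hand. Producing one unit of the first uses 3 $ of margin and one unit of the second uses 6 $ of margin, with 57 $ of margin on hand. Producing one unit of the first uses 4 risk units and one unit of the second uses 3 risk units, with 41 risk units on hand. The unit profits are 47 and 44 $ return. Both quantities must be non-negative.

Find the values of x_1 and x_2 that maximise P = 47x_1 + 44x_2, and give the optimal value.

x_1 = 5, x_2 = 7, maximum P = 543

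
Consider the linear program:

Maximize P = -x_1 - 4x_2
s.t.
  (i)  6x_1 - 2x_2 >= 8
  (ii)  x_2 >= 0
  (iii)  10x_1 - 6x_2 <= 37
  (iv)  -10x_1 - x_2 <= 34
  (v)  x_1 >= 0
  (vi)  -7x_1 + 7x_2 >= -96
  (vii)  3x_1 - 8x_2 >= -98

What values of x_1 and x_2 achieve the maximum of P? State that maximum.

x_1 = 4/3, x_2 = 0, maximum P = -4/3

Corner points and P = -x_1 - 4x_2:
  (4/3, 0) → P = -4/3
  (130/21, 102/7) → P = -1354/21
  (37/10, 0) → P = -37/10
  (442/31, 1091/62) → P = -2624/31

The binding constraints are 6x_1 - 2x_2 = 8 and x_2 = 0.
Solving simultaneously gives x_1 = 4/3, x_2 = 0.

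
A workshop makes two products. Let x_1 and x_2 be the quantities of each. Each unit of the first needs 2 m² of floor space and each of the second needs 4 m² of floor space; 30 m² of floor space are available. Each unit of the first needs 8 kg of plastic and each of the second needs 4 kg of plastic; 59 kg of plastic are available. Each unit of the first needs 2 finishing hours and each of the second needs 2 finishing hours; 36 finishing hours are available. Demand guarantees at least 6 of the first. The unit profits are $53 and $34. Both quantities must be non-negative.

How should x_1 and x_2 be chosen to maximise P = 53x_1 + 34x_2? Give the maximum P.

The optimum lies where 8x_1 + 4x_2 = 59 and x_1 = 6.
Solving simultaneously gives x_1 = 6, x_2 = 11/4.

x_1 = 6, x_2 = 11/4, maximum P = 823/2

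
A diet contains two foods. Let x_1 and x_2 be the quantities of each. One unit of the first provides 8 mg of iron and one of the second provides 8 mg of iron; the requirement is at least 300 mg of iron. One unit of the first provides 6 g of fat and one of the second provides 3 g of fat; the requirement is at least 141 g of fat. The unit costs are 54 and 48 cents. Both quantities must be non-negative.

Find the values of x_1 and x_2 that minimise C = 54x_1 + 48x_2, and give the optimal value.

Feasible corners and C = 54x_1 + 48x_2:
  (0, 47) → C = 2256
  (75/2, 0) → C = 2025
  (19/2, 28) → C = 1857
The feasible region is unbounded (it extends along (0, 1), (1, 0)), but C strictly increases along every unbounded feasible direction, so there is no improving ray and the minimum is attained at a vertex.

At the optimal vertex, 8x_1 + 8x_2 = 300 and 6x_1 + 3x_2 = 141.
Solving simultaneously gives x_1 = 19/2, x_2 = 28.

x_1 = 19/2, x_2 = 28, minimum C = 1857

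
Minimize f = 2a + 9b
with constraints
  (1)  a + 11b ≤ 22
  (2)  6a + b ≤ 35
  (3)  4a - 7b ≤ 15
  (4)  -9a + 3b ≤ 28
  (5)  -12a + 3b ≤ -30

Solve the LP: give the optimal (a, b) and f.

Corner points and f = 2a + 9b:
  (363/65, 97/65) → f = 123/5
  (44/15, 26/15) → f = 322/15
  (130/23, 25/23) → f = 485/23
  (55/24, -5/6) → f = -35/12

a = 55/24, b = -5/6, minimum f = -35/12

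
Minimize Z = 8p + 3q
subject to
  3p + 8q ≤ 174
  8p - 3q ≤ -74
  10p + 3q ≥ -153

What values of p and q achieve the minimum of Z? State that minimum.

p = -227/18, q = -242/27, minimum Z = -1150/9

Feasible corners and Z = 8p + 3q:
  (-70/73, 1614/73) → Z = 4282/73
  (-1746/71, 2199/71) → Z = -7371/71
  (-227/18, -242/27) → Z = -1150/9

The optimum lies where 8p - 3q = -74 and 10p + 3q = -153.
Solving simultaneously gives p = -227/18, q = -242/27.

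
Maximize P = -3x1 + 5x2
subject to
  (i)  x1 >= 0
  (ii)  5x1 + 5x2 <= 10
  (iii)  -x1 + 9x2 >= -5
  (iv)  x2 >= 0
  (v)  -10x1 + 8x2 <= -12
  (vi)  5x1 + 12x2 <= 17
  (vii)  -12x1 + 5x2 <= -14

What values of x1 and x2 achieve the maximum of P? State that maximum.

x1 = 14/9, x2 = 4/9, maximum P = -22/9

Corner points and P = -3x1 + 5x2:
  (2, 0) → P = -6
  (14/9, 4/9) → P = -22/9
  (6/5, 0) → P = -18/5

The optimum lies where 5x1 + 5x2 = 10 and -10x1 + 8x2 = -12.
Solving simultaneously gives x1 = 14/9, x2 = 4/9.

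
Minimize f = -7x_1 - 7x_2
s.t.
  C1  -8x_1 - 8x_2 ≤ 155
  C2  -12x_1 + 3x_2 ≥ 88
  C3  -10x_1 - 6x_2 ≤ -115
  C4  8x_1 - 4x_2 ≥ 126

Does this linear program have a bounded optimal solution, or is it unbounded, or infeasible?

The boundaries -8x_1 - 8x_2 = 155 and -10x_1 - 6x_2 = -115 meet at (925/16, -1235/16), but that point violates -12x_1 + 3x_2 ≥ 88. Every candidate vertex is excluded by some other constraint, so the feasible region is empty.

infeasible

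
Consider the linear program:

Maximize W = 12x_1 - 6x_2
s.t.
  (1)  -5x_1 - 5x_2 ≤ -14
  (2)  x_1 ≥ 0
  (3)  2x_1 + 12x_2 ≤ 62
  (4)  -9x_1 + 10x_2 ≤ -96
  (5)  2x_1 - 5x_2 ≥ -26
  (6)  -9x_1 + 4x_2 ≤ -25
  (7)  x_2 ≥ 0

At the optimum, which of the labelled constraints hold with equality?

Vertices and W = 12x_1 - 6x_2:
  (443/32, 183/64) → W = 4767/32
  (31, 0) → W = 372
  (32/3, 0) → W = 128

The maximum is at (31, 0). Substituting into each constraint, equality holds for (3) and (7); the remaining constraints have slack.

(3) and (7)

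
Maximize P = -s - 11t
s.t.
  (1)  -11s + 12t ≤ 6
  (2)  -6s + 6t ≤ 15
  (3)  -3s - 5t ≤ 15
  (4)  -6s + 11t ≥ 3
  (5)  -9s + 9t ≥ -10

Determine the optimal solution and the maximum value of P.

Corner points and P = -s - 11t:
  (-30/49, -3/49) → P = 9/7
  (58/3, 164/9) → P = -1978/9
  (137/45, 29/15) → P = -1094/45

s = -30/49, t = -3/49, maximum P = 9/7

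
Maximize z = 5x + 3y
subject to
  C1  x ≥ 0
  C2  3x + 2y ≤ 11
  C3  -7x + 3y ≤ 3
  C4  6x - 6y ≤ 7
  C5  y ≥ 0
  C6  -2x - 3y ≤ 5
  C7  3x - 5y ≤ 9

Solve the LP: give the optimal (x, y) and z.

Corner points and z = 5x + 3y:
  (0, 1) → z = 3
  (0, 0) → z = 0
  (27/23, 86/23) → z = 393/23
  (8/3, 3/2) → z = 107/6
  (7/6, 0) → z = 35/6

The optimum lies where 3x + 2y = 11 and 6x - 6y = 7.
Solving simultaneously gives x = 8/3, y = 3/2.

x = 8/3, y = 3/2, maximum z = 107/6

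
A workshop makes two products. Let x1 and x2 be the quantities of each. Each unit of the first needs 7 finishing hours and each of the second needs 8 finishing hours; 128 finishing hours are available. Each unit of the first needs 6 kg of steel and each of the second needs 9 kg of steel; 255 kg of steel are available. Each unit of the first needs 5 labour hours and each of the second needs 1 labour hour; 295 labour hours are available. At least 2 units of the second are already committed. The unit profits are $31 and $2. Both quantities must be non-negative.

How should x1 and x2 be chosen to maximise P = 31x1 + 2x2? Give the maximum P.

x1 = 16, x2 = 2, maximum P = 500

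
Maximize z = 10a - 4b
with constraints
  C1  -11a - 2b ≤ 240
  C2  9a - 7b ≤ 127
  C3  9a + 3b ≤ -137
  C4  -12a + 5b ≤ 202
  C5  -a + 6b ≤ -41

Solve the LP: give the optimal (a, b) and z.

a = -289/45, b = -132/5, maximum z = 1862/45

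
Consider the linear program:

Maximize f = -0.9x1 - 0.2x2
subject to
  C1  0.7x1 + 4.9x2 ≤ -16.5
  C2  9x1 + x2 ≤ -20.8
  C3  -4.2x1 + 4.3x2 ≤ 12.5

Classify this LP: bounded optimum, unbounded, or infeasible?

unbounded

From the feasible point (-4271/2170, -6697/2170), moving in the direction (-4.3, -4.2) keeps every constraint satisfied while f increases without bound.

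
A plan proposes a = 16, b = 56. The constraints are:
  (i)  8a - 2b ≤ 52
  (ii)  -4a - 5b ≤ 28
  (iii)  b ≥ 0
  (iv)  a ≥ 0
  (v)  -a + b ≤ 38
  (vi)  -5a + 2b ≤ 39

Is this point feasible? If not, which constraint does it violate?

not feasible — violates (v)

Constraint (v): -a + b = 40, which is not ≤ 38. All other constraints are satisfied.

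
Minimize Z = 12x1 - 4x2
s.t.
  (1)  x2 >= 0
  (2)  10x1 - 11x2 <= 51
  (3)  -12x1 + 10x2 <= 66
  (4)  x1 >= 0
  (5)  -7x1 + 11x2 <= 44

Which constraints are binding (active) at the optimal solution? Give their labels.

Vertices and Z = 12x1 - 4x2:
  (51/10, 0) → Z = 306/5
  (0, 0) → Z = 0
  (95/3, 797/33) → Z = 9352/33
  (0, 4) → Z = -16

The minimum is at (0, 4). Substituting into each constraint, equality holds for (4) and (5); the remaining constraints have slack.

(4) and (5)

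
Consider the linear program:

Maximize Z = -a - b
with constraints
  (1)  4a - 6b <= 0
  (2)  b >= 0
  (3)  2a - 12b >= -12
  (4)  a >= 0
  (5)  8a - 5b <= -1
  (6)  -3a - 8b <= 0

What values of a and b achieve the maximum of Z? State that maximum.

a = 0, b = 1/5, maximum Z = -1/5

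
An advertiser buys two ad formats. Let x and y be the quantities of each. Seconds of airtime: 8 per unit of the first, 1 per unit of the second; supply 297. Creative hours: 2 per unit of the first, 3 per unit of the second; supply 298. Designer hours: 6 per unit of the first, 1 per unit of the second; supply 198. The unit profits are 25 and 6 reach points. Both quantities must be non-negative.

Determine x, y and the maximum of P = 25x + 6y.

x = 37/2, y = 87, maximum P = 1969/2

Extreme points and P = 25x + 6y:
  (0, 0) → P = 0
  (0, 298/3) → P = 596
  (33, 0) → P = 825
  (37/2, 87) → P = 1969/2

The optimum lies where 2x + 3y = 298 and 6x + y = 198.
Solving simultaneously gives x = 37/2, y = 87.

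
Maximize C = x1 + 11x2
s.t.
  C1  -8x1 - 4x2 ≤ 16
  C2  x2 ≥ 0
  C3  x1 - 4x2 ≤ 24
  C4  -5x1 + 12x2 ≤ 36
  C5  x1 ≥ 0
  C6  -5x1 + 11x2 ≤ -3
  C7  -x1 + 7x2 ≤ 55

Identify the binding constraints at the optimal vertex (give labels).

C3 and C7

Vertices and C = x1 + 11x2:
  (24, 0) → C = 24
  (3/5, 0) → C = 3/5
  (388/3, 79/3) → C = 419
  (313/12, 139/12) → C = 307/2

The maximum is at (388/3, 79/3). Substituting into each constraint, equality holds for C3 and C7; the remaining constraints have slack.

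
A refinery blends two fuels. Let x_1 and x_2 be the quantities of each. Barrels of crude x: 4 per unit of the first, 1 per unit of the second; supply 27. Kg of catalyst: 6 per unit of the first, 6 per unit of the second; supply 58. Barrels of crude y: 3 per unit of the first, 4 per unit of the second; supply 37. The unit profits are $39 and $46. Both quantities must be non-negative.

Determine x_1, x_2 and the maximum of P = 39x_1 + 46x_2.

Feasible corners and P = 39x_1 + 46x_2:
  (0, 0) → P = 0
  (0, 37/4) → P = 851/2
  (27/4, 0) → P = 1053/4
  (52/9, 35/9) → P = 3638/9
  (5/3, 8) → P = 433

The optimum lies where 6x_1 + 6x_2 = 58 and 3x_1 + 4x_2 = 37.
Solving simultaneously gives x_1 = 5/3, x_2 = 8.

x_1 = 5/3, x_2 = 8, maximum P = 433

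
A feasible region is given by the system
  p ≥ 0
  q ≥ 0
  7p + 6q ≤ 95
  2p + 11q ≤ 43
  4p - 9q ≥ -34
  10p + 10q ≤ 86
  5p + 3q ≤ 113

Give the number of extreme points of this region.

5

The feasible vertices (each the meet of two boundaries and inside every other half-plane) are:
  (0, 0)
  (0, 34/9)
  (43/5, 0)
  (13/62, 120/31)
  (86/15, 43/15)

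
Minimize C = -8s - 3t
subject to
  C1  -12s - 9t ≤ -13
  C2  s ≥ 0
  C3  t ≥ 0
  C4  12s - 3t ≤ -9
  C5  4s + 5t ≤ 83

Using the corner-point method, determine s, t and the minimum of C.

Vertices and C = -8s - 3t:
  (0, 3) → C = -9
  (0, 83/5) → C = -249/5
  (17/6, 43/3) → C = -197/3

s = 17/6, t = 43/3, minimum C = -197/3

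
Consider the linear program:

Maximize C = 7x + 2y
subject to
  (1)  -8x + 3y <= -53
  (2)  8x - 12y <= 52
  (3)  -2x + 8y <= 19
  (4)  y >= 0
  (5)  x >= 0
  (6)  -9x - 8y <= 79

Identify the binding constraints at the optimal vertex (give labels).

Vertices and C = 7x + 2y:
  (20/3, 1/9) → C = 422/9
  (481/58, 129/29) → C = 3883/58
  (161/10, 32/5) → C = 251/2

The maximum is at (161/10, 32/5). Substituting into each constraint, equality holds for (2) and (3); the remaining constraints have slack.

(2) and (3)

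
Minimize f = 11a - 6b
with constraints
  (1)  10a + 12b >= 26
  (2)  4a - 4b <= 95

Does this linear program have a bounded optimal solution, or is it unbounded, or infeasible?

unbounded

From the feasible point (311/22, -423/44), moving in the direction (-12, 10) keeps every constraint satisfied while f decreases without bound.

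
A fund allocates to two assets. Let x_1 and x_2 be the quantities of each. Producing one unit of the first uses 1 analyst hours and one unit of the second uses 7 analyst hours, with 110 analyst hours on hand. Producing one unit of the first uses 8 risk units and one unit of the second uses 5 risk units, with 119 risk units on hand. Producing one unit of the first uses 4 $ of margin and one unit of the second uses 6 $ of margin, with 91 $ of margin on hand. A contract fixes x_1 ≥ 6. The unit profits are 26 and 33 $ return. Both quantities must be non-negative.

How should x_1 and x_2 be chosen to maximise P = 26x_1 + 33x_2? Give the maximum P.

x_1 = 37/4, x_2 = 9, maximum P = 1075/2

Corner points and P = 26x_1 + 33x_2:
  (119/8, 0) → P = 1547/4
  (6, 0) → P = 156
  (37/4, 9) → P = 1075/2
  (6, 67/6) → P = 1049/2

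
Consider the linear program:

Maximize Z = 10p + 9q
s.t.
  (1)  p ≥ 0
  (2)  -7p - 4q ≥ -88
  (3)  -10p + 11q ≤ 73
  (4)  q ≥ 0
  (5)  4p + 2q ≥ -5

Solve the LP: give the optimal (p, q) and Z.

p = 52/9, q = 107/9, maximum Z = 1483/9

Feasible corners and Z = 10p + 9q:
  (0, 73/11) → Z = 657/11
  (0, 0) → Z = 0
  (52/9, 107/9) → Z = 1483/9
  (88/7, 0) → Z = 880/7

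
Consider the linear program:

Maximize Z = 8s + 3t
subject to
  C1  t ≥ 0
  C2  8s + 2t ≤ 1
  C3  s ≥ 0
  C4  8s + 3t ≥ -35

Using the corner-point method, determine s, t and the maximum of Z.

Feasible corners and Z = 8s + 3t:
  (1/8, 0) → Z = 1
  (0, 0) → Z = 0
  (0, 1/2) → Z = 3/2

The optimum lies where 8s + 2t = 1 and s = 0.
Solving simultaneously gives s = 0, t = 1/2.

s = 0, t = 1/2, maximum Z = 3/2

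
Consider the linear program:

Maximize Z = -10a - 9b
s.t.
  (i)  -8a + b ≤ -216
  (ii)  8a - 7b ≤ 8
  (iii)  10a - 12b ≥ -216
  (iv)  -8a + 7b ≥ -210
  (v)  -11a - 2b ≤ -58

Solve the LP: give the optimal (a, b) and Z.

a = 94/3, b = 104/3, maximum Z = -1876/3

Corner points and Z = -10a - 9b:
  (94/3, 104/3) → Z = -1876/3
  (1404/43, 1944/43) → Z = -31536/43
  (804/13, 904/13) → Z = -16176/13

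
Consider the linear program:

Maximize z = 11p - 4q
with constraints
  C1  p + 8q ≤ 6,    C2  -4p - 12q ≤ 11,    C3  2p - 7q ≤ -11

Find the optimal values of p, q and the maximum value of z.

p = -2, q = 1, maximum z = -26

Vertices and z = 11p - 4q:
  (-8, 7/4) → z = -95
  (-2, 1) → z = -26
  (-209/52, 11/26) → z = -2387/52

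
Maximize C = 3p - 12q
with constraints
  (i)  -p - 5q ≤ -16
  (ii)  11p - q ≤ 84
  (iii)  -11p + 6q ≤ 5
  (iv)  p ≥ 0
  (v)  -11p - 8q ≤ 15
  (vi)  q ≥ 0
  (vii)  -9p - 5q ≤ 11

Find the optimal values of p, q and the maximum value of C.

p = 109/14, q = 23/14, maximum C = 51/14

Feasible corners and C = 3p - 12q:
  (109/14, 23/14) → C = 51/14
  (71/61, 181/61) → C = -1959/61
  (509/55, 89/5) → C = -10221/55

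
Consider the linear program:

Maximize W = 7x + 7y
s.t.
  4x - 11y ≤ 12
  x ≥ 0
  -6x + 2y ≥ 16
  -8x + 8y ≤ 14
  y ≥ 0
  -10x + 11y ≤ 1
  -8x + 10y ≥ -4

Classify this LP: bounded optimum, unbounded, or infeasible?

infeasible

The boundaries x = 0 and y = 0 meet at (0, 0), but that point violates -6x + 2y ≥ 16. Every candidate vertex is excluded by some other constraint, so the feasible region is empty.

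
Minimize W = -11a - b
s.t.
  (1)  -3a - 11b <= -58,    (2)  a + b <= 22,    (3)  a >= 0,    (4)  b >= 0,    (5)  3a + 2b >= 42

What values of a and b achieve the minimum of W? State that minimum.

Extreme points and W = -11a - b:
  (58/3, 0) → W = -638/3
  (346/27, 16/9) → W = -3854/27
  (0, 22) → W = -22
  (22, 0) → W = -242
  (0, 21) → W = -21

a = 22, b = 0, minimum W = -242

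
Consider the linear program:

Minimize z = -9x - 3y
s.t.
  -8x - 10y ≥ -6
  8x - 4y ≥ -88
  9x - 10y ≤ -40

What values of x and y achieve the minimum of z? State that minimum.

x = -2, y = 11/5, minimum z = 57/5

Extreme points and z = -9x - 3y:
  (-107/14, 47/7) → z = 681/14
  (-2, 11/5) → z = 57/5
  (-180/11, -118/11) → z = 1974/11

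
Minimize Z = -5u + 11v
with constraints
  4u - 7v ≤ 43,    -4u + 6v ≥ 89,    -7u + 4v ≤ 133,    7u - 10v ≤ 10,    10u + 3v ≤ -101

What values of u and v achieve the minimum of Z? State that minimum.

Feasible corners and Z = -5u + 11v:
  (-17, 7/2) → Z = 247/2
  (-97/8, 27/4) → Z = 1079/8
  (-803/61, 623/61) → Z = 10868/61

At the optimal vertex, -4u + 6v = 89 and -7u + 4v = 133.
Solving simultaneously gives u = -17, v = 7/2.

u = -17, v = 7/2, minimum Z = 247/2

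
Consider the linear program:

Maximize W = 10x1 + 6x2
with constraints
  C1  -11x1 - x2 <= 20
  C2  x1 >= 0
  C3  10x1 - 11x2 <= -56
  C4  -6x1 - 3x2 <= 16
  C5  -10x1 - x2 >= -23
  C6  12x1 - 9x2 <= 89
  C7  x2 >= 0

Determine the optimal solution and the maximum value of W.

x1 = 0, x2 = 23, maximum W = 138

Corner points and W = 10x1 + 6x2:
  (0, 56/11) → W = 336/11
  (0, 23) → W = 138
  (197/120, 79/12) → W = 671/12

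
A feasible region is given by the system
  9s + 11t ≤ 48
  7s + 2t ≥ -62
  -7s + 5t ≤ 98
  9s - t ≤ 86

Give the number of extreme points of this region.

4

Of the 6 pairwise boundary intersections, those satisfying every inequality are:
  (-419/61, 609/61)
  (497/54, -19/6)
  (-506/49, 36/7)
  (22/5, -232/5)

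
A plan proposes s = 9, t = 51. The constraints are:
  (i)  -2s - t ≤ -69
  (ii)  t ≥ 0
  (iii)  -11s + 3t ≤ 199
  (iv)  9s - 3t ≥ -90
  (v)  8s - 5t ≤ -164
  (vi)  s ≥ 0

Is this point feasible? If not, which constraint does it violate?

(i): -69 ≤ -69 ✓
(ii): 51 ≥ 0 ✓
(iii): 54 ≤ 199 ✓
(iv): -72 ≥ -90 ✓
(v): -183 ≤ -164 ✓
(vi): 9 ≥ 0 ✓

feasible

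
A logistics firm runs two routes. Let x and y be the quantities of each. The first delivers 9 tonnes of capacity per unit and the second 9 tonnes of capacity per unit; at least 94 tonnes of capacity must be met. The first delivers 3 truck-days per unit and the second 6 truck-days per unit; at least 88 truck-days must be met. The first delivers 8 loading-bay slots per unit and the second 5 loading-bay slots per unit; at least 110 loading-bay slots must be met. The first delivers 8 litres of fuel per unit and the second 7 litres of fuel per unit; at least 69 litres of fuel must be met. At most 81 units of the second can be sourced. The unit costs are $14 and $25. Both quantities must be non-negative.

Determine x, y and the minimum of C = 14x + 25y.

Feasible corners and C = 14x + 25y:
  (0, 22) → C = 550
  (0, 81) → C = 2025
  (88/3, 0) → C = 1232/3
  (20/3, 34/3) → C = 1130/3
The feasible region is unbounded (it extends along (1, 0)), but C strictly increases along every unbounded feasible direction, so there is no improving ray and the minimum is attained at a vertex.

x = 20/3, y = 34/3, minimum C = 1130/3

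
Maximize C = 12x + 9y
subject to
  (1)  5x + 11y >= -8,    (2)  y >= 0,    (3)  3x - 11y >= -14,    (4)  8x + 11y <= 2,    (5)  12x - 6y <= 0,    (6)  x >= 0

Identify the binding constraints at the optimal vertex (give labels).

Extreme points and C = 12x + 9y:
  (0, 0) → C = 0
  (1/15, 2/15) → C = 2
  (0, 2/11) → C = 18/11

The maximum is at (1/15, 2/15). Substituting into each constraint, equality holds for (4) and (5); the remaining constraints have slack.

(4) and (5)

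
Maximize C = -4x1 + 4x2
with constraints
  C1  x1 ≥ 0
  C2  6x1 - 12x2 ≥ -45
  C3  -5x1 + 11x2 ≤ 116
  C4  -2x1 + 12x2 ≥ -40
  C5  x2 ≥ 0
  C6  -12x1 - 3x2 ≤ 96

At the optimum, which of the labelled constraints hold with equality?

C1 and C2

Feasible corners and C = -4x1 + 4x2:
  (0, 15/4) → C = 15
  (0, 0) → C = 0
  (299/2, 157/2) → C = -284
  (20, 0) → C = -80
The feasible region is unbounded (it extends along (6, 1), (11, 5)), but C strictly decreases along every unbounded feasible direction, so there is no improving ray and the maximum is attained at a vertex.

The maximum is at (0, 15/4). Substituting into each constraint, equality holds for C1 and C2; the remaining constraints have slack.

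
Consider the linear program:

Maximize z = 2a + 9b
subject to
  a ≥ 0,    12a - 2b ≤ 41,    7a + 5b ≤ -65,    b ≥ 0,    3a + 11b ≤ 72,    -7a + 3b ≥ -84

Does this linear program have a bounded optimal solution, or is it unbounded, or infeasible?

The boundaries a = 0 and 12a - 2b = 41 meet at (0, -41/2), but that point violates b ≥ 0. Every candidate vertex is excluded by some other constraint, so the feasible region is empty.

infeasible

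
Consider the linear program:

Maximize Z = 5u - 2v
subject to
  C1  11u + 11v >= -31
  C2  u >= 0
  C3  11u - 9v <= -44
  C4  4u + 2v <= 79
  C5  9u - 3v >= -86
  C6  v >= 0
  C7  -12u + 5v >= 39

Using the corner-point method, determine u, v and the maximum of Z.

u = 317/44, v = 276/11, maximum Z = -623/44

At the optimal vertex, 4u + 2v = 79 and -12u + 5v = 39.
Solving simultaneously gives u = 317/44, v = 276/11.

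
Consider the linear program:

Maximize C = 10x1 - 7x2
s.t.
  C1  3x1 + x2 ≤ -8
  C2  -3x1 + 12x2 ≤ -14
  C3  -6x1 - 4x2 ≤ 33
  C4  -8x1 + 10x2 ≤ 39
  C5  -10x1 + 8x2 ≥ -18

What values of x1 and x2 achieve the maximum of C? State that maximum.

x1 = -23/17, x2 = -67/17, maximum C = 239/17

Extreme points and C = 10x1 - 7x2:
  (-82/39, -22/13) → C = -358/39
  (-23/17, -67/17) → C = 239/17
  (-85/21, -61/28) → C = -2119/84
  (-24/11, -219/44) → C = 573/44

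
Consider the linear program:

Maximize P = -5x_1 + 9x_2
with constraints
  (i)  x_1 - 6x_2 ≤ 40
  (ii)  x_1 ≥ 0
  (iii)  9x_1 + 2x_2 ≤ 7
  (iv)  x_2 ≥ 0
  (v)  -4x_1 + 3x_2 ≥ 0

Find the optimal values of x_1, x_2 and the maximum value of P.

x_1 = 0, x_2 = 7/2, maximum P = 63/2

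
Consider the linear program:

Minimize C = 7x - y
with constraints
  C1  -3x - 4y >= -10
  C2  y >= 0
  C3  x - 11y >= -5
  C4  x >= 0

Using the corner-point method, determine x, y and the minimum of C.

x = 0, y = 5/11, minimum C = -5/11

Feasible corners and C = 7x - y:
  (10/3, 0) → C = 70/3
  (90/37, 25/37) → C = 605/37
  (0, 0) → C = 0
  (0, 5/11) → C = -5/11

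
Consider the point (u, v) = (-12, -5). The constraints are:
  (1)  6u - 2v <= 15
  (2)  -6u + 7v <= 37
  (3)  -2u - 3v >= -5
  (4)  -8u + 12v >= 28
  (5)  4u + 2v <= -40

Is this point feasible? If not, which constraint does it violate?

feasible

(1): -62 ≤ 15 ✓
(2): 37 ≤ 37 ✓
(3): 39 ≥ -5 ✓
(4): 36 ≥ 28 ✓
(5): -58 ≤ -40 ✓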